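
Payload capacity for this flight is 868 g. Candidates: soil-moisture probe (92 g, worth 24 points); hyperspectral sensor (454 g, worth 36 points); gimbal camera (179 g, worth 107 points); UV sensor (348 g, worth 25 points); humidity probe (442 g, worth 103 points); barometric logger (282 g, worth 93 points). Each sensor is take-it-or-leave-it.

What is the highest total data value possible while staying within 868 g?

234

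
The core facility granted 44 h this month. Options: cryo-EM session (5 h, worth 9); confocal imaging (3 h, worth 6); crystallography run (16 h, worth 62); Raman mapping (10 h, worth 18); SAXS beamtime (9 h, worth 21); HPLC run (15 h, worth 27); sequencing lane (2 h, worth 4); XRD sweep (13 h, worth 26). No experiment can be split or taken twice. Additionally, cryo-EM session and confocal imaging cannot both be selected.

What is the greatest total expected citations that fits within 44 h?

Confocal imaging + crystallography run + SAXS beamtime + sequencing lane + XRD sweep uses 43 of the 44 h and totals 119.

119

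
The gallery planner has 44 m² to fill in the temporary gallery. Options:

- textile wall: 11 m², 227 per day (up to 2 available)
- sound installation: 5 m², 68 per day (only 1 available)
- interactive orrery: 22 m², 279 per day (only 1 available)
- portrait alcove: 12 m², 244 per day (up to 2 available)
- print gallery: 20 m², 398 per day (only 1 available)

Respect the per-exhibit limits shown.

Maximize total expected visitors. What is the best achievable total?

Greedy by ratio would take 2×textile wall + sound installation + portrait alcove: 39 m² used, total 766.
The 27 m² tied up in 2×textile wall and sound installation is better spent on portrait alcove + print gallery — total rises to 886 (44 m²).
Nothing else within 44 m² beats 886.

886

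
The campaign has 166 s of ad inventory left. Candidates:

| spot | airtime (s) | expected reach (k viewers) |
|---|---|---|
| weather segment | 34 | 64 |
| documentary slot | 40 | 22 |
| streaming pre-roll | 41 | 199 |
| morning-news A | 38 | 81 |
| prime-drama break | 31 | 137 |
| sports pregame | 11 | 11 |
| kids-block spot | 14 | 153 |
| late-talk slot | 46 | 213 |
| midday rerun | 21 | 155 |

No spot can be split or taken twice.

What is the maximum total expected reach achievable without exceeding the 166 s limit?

868

Density check — kids-block spot 10.93, midday rerun 7.38, streaming pre-roll 4.85, late-talk slot 4.63 are the best per s.
The ratio ordering already packs tightly: streaming pre-roll + prime-drama break + sports pregame + kids-block spot + late-talk slot + midday rerun, 164 s, 868.
Every other selection either busts 166 s or fails to beat 868.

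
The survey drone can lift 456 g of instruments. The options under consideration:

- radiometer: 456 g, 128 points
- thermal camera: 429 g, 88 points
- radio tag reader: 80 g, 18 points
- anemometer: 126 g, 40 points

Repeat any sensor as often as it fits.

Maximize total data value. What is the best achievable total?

Ranking by ratio (data value/g): anemometer 0.32, radiometer 0.28, radio tag reader 0.23.
The ratio heuristic lands on 3×anemometer (120) but leaves 78 g idle.
The 378 g tied up in 3×anemometer is better spent on radiometer — total rises to 128 (456 g).
No other feasible combination exceeds 128.

128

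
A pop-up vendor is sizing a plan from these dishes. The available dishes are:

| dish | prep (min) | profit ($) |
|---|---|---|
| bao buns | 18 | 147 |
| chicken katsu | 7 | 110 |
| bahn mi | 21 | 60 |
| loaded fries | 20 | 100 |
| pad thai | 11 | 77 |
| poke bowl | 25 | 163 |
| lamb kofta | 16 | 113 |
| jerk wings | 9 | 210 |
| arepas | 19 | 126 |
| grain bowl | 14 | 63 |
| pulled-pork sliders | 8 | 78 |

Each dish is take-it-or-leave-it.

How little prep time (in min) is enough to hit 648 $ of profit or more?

58

Minimise min subject to total profit ≥ 648.
Taking bao buns + chicken katsu + lamb kofta + jerk wings + pulled-pork sliders gives 658 (≥ 648) for 58 min.
No combination under 58 min hits 648.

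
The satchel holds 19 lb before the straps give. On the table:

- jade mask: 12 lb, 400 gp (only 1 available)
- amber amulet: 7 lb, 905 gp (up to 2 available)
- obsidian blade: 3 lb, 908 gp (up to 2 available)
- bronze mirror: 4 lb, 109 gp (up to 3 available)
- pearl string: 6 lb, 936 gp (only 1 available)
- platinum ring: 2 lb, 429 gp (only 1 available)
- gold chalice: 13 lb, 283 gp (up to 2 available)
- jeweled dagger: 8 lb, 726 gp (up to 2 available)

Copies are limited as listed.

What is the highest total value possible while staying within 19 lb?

3657

By value per lb: obsidian blade 302.67, platinum ring 214.50, pearl string 156.00, amber amulet 129.29 lead.
The ratio heuristic lands on 2×obsidian blade + bronze mirror + pearl string + platinum ring (3290) but leaves 1 lb idle.
Replace bronze mirror and platinum ring with amber amulet: the trade gains 367 net, giving 3657 at 19 lb.
Every other selection either busts 19 lb or exceeds an availability limit or fails to beat 3657.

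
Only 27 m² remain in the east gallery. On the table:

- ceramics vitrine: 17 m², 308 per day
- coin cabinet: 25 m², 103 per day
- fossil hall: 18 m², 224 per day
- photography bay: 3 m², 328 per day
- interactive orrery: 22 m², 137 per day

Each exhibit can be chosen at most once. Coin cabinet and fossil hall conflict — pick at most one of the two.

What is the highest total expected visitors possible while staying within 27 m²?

636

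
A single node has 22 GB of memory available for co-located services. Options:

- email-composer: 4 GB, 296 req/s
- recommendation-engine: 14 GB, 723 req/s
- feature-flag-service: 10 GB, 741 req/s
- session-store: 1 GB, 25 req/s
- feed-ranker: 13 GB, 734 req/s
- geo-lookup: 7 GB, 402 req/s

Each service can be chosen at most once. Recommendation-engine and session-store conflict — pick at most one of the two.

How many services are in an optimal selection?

4

The maximum throughput within 22 GB is 1464.
email-composer + feature-flag-service + session-store + geo-lookup hits 1464 at 22 GB.
Any selection reaching 1464 contains exactly 4 services.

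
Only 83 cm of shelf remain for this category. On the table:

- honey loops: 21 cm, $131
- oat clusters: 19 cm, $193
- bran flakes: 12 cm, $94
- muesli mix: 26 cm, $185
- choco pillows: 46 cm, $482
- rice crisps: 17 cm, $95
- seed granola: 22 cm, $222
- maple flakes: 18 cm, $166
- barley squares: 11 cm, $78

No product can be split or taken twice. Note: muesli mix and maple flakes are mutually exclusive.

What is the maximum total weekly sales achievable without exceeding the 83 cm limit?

841

By weekly sales per cm: choco pillows 10.48, oat clusters 10.16, seed granola 10.09 lead.
Taking oat clusters + choco pillows + maple flakes: 83 cm used, 841 in weekly sales.
Next best is bran flakes + choco pillows + seed granola at 798 (80 cm) — short by 43.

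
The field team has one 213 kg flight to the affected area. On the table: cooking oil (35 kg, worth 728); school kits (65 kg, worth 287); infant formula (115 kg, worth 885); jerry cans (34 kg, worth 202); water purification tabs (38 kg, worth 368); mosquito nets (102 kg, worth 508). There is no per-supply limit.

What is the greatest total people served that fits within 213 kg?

4368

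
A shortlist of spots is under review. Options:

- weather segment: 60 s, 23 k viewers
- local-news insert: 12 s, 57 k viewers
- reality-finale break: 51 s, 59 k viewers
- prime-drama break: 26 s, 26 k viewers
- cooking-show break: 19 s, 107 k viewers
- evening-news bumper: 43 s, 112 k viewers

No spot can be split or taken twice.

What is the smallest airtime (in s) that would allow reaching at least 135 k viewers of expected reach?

31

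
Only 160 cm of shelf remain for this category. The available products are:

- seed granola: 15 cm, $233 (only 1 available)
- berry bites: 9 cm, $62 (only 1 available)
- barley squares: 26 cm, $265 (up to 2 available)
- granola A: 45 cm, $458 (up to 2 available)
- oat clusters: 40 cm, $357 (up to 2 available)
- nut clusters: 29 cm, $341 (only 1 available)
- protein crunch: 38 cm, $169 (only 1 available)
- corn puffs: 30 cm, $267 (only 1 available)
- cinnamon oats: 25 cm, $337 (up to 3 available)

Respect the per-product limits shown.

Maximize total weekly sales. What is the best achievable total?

Greedy by ratio would take seed granola + berry bites + barley squares + nut clusters + 3×cinnamon oats: 154 cm used, total 1912.
Dropping berry bites and barley squares frees 35 cm; slotting in oat clusters (40 cm) lifts the total to 1942 at 159 cm.
Nothing else within 160 cm beats 1942.

1942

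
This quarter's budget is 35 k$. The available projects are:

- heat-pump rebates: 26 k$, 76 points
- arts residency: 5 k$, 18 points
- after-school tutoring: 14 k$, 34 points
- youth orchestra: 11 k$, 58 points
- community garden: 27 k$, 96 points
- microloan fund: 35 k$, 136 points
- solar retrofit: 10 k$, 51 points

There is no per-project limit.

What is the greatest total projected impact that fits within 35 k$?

The ratio ordering already packs tightly: 3×youth orchestra, 33 k$, 174.
No other feasible combination exceeds 174.

174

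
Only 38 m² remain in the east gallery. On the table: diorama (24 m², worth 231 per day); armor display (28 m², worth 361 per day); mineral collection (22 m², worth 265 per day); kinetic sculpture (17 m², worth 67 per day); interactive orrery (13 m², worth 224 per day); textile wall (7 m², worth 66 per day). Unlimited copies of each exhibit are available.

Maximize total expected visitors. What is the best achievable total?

By expected visitors per m²: interactive orrery 17.23, armor display 12.89, mineral collection 12.05 lead.
The ratio ordering already packs tightly: 2×interactive orrery + textile wall, 33 m², 514.
That's the maximum — no swap from here does better than 514.

514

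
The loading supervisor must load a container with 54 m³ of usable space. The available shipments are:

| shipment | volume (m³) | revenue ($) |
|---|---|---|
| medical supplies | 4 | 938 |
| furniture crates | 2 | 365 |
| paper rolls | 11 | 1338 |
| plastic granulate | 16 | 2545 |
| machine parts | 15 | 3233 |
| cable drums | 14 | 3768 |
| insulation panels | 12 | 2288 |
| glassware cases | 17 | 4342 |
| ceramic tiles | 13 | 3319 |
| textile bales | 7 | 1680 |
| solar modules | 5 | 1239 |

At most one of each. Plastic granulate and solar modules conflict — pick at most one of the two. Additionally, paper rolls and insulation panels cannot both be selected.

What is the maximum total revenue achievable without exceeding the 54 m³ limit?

Medical supplies + cable drums + glassware cases + ceramic tiles + solar modules uses 53 of the 54 m³ and totals 13606.
Next best is furniture crates + cable drums + glassware cases + ceramic tiles + textile bales at 13474 (53 m³) — short by 132.

13606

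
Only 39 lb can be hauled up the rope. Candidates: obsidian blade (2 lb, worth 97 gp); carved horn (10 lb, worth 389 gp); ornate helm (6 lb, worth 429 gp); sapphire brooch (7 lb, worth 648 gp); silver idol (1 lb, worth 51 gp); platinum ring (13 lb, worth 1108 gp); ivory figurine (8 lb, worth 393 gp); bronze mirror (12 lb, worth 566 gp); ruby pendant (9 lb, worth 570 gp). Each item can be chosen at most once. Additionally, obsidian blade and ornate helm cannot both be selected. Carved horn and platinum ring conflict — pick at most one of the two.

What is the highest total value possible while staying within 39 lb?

2816

Best packing: obsidian blade + sapphire brooch + platinum ring + ivory figurine + ruby pendant — 39 lb, 2816 total.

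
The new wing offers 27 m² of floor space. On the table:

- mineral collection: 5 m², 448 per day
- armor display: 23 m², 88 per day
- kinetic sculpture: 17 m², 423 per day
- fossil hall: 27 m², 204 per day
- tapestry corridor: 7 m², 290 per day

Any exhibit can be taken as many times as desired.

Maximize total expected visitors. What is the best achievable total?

5×mineral collection uses 25 of the 27 m² and totals 2240.

2240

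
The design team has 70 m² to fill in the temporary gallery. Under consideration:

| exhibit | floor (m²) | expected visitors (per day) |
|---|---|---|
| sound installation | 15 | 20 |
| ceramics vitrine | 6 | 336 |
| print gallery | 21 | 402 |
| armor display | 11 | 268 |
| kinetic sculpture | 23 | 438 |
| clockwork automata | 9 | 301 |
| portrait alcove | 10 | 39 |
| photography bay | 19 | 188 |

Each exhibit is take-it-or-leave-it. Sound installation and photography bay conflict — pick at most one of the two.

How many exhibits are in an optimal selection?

5

Best achievable expected visitors is 1745.
For example ceramics vitrine + print gallery + armor display + kinetic sculpture + clockwork automata achieves it, using 70 m².
Every optimal selection uses 5 exhibits.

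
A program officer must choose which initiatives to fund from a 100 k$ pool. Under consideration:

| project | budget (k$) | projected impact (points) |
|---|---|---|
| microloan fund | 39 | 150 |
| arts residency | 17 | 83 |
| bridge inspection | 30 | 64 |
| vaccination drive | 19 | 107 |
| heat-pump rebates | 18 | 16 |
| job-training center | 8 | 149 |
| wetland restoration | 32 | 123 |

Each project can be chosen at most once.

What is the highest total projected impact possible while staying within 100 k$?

Filling by ratio: microloan fund + arts residency + vaccination drive + job-training center for 489, with 17 k$ left unused.
Dropping arts residency frees 17 k$; slotting in wetland restoration (32 k$) lifts the total to 529 at 98 k$.
Next best is microloan fund + arts residency + job-training center + wetland restoration at 505 (96 k$) — short by 24.

529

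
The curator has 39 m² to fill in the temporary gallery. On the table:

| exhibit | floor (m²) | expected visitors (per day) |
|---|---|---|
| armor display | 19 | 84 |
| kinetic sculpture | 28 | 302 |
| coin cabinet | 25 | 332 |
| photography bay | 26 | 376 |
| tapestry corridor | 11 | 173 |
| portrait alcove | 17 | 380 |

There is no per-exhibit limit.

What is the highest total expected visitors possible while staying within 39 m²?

760

The ratio ordering already packs tightly: 2×portrait alcove, 34 m², 760.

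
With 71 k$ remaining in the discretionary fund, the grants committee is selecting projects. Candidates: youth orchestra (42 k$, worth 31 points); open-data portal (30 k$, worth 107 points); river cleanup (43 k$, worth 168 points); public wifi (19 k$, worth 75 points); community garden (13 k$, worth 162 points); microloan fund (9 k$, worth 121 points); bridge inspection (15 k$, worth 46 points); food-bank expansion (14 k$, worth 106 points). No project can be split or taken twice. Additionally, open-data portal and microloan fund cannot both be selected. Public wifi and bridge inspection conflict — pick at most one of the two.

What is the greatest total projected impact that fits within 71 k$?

By projected impact per k$: microloan fund 13.44, community garden 12.46, food-bank expansion 7.57, public wifi 3.95 lead.
Best packing: public wifi + community garden + microloan fund + food-bank expansion — 55 k$, 464 total.
Next best is river cleanup + community garden + microloan fund at 451 (65 k$) — short by 13.

464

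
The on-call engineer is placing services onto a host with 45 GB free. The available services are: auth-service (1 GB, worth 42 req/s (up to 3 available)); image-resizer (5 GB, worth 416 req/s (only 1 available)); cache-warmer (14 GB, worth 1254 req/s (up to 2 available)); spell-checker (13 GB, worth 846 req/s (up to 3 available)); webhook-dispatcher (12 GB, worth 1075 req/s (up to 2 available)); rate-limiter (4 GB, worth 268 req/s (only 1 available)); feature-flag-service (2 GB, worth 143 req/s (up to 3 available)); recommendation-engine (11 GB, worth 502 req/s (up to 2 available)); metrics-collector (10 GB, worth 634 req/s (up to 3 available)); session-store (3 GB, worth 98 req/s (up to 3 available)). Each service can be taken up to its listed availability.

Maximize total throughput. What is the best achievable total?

Taking the top-ratio services first gives image-resizer + cache-warmer + 2×webhook-dispatcher + feature-flag-service for 3963 (45 GB).
The 14 GB tied up in webhook-dispatcher and feature-flag-service is better spent on cache-warmer — total rises to 3999 (45 GB).
Every other selection either busts 45 GB or exceeds an availability limit or fails to beat 3999.

3999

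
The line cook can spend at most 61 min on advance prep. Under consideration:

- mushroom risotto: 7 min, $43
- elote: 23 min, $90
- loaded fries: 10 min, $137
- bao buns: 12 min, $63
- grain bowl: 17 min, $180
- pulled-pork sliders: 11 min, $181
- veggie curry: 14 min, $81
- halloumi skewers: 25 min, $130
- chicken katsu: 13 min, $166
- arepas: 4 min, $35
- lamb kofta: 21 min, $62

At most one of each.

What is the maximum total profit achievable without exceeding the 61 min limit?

Greedy by ratio would take loaded fries + grain bowl + pulled-pork sliders + chicken katsu + arepas: 55 min used, total 699.
Dropping arepas frees 4 min; slotting in mushroom risotto (7 min) lifts the total to 707 at 58 min.

707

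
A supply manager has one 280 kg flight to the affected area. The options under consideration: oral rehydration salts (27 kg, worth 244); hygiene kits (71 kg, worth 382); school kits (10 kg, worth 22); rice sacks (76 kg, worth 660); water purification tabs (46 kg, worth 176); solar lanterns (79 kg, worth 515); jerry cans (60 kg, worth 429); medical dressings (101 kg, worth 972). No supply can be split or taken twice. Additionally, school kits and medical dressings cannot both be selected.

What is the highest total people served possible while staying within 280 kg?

2305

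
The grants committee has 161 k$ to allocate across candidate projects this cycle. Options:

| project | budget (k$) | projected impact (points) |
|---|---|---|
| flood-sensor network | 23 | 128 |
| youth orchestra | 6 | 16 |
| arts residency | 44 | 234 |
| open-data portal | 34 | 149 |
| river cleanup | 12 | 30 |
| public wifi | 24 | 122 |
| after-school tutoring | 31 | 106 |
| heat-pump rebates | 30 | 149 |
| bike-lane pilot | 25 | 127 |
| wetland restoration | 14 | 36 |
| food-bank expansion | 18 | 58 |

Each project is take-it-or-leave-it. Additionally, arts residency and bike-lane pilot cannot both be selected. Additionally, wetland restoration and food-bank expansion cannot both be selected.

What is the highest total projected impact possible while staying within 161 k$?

By projected impact per k$: flood-sensor network 5.57, arts residency 5.32, public wifi 5.08, bike-lane pilot 5.08 lead.
Best packing: flood-sensor network + youth orchestra + arts residency + open-data portal + public wifi + heat-pump rebates — 161 k$, 798 total.
An exhaustive check of the 2048 subsets confirms 798.

798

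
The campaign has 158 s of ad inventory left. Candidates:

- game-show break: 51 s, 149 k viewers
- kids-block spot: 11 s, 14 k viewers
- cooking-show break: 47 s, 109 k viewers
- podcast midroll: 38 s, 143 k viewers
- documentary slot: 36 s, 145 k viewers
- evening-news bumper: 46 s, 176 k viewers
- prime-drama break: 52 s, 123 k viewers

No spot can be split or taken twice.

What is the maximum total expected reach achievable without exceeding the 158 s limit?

Greedy by ratio would take kids-block spot + podcast midroll + documentary slot + evening-news bumper: 131 s used, total 478.
The 38 s tied up in podcast midroll is better spent on game-show break — total rises to 484 (144 s).
Every other selection either busts 158 s or fails to beat 484.

484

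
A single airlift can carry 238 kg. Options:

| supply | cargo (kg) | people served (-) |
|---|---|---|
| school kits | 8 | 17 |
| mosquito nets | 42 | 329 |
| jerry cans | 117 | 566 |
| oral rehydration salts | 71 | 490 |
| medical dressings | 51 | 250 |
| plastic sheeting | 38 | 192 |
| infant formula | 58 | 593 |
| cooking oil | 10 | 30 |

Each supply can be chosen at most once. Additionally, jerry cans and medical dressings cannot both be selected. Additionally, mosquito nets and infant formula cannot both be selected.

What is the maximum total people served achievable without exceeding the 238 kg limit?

Density check — infant formula 10.22, mosquito nets 7.83, oral rehydration salts 6.90, plastic sheeting 5.05 are the best per kg.
Best packing: school kits + oral rehydration salts + medical dressings + plastic sheeting + infant formula + cooking oil — 236 kg, 1572 total.
Next best is oral rehydration salts + medical dressings + plastic sheeting + infant formula + cooking oil at 1555 (228 kg) — short by 17.

1572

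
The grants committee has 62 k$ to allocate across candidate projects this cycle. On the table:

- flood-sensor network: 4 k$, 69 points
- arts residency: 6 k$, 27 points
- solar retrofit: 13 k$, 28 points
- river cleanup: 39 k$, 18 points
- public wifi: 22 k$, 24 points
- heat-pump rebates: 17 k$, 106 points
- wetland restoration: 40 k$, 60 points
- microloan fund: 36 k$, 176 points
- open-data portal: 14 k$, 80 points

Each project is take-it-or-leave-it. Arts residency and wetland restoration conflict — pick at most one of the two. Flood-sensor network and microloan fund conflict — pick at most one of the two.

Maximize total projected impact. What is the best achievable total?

310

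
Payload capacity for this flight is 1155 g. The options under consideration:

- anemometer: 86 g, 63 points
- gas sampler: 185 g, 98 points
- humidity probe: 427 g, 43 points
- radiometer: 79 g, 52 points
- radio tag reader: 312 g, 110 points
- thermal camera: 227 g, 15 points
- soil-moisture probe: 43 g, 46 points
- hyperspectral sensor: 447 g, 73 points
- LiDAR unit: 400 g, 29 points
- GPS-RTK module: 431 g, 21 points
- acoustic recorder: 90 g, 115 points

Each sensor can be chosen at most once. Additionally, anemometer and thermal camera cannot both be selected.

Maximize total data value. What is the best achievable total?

484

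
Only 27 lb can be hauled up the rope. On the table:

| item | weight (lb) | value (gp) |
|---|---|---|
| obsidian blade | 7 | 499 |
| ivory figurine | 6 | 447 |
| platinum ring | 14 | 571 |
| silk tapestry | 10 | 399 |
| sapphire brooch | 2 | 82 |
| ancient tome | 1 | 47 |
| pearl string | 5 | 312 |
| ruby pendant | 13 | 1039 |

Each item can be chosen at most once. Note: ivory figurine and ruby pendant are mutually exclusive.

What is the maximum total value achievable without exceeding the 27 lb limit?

Taking obsidian blade + sapphire brooch + pearl string + ruby pendant: 27 lb used, 1932 in value.
No other feasible combination exceeds 1932.

1932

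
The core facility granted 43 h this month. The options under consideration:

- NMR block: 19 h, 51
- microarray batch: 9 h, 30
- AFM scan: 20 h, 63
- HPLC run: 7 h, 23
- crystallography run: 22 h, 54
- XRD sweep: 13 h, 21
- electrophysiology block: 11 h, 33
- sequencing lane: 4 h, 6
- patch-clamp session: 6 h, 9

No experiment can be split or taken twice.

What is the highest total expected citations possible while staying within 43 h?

126

By expected citations per h: microarray batch 3.33, HPLC run 3.29, AFM scan 3.15 lead.
Greedy by ratio would take microarray batch + AFM scan + HPLC run + sequencing lane: 40 h used, total 122.
Replace HPLC run and sequencing lane with electrophysiology block: the trade gains 4 net, giving 126 at 40 h.
Next best is AFM scan + HPLC run + electrophysiology block + sequencing lane at 125 (42 h) — short by 1.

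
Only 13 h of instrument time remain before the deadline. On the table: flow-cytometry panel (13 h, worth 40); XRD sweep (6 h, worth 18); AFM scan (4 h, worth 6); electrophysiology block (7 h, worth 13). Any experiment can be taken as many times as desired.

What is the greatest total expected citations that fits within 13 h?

40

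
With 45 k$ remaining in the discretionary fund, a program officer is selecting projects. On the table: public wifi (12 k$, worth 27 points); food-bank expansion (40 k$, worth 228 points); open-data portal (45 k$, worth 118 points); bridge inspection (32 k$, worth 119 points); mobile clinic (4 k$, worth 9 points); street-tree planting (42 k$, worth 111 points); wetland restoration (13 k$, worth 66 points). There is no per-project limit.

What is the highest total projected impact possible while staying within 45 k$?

Best packing: food-bank expansion + mobile clinic — 44 k$, 237 total.
The spare 1 k$ is too small for any remaining project, and no exchange beats 237.

237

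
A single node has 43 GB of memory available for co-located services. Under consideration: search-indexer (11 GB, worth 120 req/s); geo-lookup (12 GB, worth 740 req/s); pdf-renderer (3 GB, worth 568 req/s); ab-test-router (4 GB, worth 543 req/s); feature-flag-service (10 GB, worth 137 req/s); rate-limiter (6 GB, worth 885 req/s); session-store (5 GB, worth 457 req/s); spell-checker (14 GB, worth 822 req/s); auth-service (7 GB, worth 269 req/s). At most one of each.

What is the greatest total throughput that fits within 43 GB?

3558

The ratio heuristic lands on geo-lookup + pdf-renderer + ab-test-router + rate-limiter + session-store + auth-service (3462) but leaves 6 GB idle.
Replace session-store and auth-service with spell-checker: the trade gains 96 net, giving 3558 at 39 GB.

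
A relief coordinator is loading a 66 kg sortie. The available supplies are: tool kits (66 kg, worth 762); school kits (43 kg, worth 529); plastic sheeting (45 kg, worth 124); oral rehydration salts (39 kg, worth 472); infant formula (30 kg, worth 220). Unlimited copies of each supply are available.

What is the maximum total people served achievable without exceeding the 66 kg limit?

762

The ratio heuristic lands on school kits (529) but leaves 23 kg idle.
The 43 kg tied up in school kits is better spent on tool kits — total rises to 762 (66 kg).
No other feasible combination exceeds 762.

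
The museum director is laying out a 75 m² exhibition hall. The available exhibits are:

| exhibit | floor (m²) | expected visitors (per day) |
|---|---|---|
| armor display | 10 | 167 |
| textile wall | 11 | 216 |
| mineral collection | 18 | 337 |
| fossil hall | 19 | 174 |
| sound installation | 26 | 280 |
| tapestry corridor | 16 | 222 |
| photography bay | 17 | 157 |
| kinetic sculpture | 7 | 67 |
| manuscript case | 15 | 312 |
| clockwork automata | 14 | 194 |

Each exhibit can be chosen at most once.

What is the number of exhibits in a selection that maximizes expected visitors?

6

Optimal total is 1293.
armor display + textile wall + mineral collection + kinetic sculpture + manuscript case + clockwork automata hits 1293 at 75 m².
All optima have 6 exhibits.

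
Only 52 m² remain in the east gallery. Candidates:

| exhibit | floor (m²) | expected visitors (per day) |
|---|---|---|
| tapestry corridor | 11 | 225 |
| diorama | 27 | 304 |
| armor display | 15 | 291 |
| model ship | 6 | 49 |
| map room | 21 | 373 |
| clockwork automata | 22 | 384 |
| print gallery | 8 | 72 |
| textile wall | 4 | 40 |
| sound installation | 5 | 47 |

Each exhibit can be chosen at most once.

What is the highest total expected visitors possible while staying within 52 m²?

940

Taking the top-ratio exhibits first gives tapestry corridor + armor display + map room + textile wall for 929 (51 m²).
Replace map room with clockwork automata: the trade gains 11 net, giving 940 at 52 m².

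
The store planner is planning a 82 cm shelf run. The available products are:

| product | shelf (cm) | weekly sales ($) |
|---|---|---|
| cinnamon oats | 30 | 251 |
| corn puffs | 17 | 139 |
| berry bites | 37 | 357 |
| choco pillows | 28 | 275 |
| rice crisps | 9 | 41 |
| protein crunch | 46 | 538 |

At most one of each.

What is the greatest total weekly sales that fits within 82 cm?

813

Taking choco pillows + protein crunch: 74 cm used, 813 in weekly sales.
The spare 8 cm is too small for any remaining product, and no exchange beats 813.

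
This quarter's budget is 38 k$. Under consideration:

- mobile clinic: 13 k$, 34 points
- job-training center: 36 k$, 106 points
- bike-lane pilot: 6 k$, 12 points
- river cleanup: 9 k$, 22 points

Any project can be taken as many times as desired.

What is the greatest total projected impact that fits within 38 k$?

Job-training center uses 36 of the 38 k$ and totals 106.
Every other selection either busts 38 k$ or fails to beat 106.

106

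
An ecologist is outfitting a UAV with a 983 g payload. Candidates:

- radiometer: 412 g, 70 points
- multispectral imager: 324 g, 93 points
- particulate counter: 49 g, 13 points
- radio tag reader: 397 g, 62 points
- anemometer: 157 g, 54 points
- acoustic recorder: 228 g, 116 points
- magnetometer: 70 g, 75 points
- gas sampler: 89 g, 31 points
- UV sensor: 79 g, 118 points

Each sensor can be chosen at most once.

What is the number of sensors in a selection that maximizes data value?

6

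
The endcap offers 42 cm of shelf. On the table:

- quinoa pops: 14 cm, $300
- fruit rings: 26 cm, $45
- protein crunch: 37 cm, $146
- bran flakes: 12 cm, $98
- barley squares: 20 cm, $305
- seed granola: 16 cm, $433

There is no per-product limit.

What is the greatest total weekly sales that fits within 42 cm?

900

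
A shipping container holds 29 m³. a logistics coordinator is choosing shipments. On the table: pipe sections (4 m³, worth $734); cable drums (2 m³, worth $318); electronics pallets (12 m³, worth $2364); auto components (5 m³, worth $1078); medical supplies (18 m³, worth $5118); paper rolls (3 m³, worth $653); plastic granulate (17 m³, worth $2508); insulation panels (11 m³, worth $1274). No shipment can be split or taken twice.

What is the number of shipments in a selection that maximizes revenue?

4

The maximum revenue within 29 m³ is 7248.
For example pipe sections + cable drums + auto components + medical supplies achieves it, using 29 m³.
Any selection reaching 7248 contains exactly 4 shipments.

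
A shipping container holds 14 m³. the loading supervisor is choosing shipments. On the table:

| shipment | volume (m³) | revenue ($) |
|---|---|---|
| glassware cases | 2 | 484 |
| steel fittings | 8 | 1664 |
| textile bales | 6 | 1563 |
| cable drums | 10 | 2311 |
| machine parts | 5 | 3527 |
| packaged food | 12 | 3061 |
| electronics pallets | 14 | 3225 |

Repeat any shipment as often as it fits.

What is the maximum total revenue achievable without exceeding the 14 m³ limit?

2×glassware cases + 2×machine parts uses 14 of the 14 m³ and totals 8022.
That's the maximum — no swap from here does better than 8022.

8022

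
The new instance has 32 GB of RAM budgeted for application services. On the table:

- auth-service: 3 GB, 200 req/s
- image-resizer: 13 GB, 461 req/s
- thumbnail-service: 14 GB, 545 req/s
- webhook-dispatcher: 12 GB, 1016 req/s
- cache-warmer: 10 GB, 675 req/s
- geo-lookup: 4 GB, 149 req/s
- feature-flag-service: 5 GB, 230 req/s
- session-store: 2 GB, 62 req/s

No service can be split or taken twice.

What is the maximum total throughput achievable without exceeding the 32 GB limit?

Best packing: auth-service + webhook-dispatcher + cache-warmer + feature-flag-service + session-store — 32 GB, 2183 total.
An exhaustive check of the 256 subsets confirms 2183.

2183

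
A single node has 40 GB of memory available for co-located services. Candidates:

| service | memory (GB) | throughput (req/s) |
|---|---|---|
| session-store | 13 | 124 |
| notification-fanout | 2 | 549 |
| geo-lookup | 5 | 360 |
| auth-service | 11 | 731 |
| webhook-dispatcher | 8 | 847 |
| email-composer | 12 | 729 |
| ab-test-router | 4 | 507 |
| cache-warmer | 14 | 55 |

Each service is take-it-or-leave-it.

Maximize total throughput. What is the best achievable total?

3363

By throughput per GB: notification-fanout 274.50, ab-test-router 126.75, webhook-dispatcher 105.88, geo-lookup 72.00 lead.
Taking the top-ratio services first gives notification-fanout + geo-lookup + auth-service + webhook-dispatcher + ab-test-router for 2994 (30 GB).
The 5 GB tied up in geo-lookup is better spent on email-composer — total rises to 3363 (37 GB).
Nothing else within 40 GB beats 3363.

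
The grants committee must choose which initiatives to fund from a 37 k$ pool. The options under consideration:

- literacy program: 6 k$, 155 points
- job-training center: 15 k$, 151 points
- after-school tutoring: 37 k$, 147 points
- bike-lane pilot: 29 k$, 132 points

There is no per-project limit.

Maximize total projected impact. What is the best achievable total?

930

6×literacy program uses 36 of the 37 k$ and totals 930.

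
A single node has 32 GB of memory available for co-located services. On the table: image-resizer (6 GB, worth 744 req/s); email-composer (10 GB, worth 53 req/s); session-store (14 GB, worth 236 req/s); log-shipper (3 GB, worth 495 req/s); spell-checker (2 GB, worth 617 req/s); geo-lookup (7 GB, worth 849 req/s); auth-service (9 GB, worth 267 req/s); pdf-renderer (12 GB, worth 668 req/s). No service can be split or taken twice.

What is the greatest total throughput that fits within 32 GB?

The ratio ordering already packs tightly: image-resizer + log-shipper + spell-checker + geo-lookup + pdf-renderer, 30 GB, 3373.

3373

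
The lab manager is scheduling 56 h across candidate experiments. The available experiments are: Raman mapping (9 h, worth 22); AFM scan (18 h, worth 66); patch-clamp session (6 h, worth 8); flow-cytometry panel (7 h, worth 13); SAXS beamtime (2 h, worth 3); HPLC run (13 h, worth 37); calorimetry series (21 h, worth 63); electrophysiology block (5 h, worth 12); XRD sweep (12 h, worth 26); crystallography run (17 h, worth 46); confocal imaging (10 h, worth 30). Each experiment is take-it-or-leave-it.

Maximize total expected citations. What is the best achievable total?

Density check — AFM scan 3.67, calorimetry series 3.00, confocal imaging 3.00 are the best per h.
A density-first pass picks AFM scan + SAXS beamtime + calorimetry series + electrophysiology block + confocal imaging — 174 at 56 h.
Dropping SAXS beamtime and electrophysiology block and confocal imaging frees 17 h; slotting in crystallography run (17 h) lifts the total to 175 at 56 h.
That's the maximum — no swap from here does better than 175.

175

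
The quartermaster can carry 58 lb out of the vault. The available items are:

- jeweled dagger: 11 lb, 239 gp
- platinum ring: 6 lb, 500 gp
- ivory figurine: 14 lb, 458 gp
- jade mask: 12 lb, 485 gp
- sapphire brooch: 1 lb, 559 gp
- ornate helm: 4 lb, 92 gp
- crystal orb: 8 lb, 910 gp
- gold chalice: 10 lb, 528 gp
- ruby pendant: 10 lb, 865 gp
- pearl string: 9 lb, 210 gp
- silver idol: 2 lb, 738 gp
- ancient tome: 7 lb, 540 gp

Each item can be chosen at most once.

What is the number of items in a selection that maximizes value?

The maximum value within 58 lb is 5125.
platinum ring + jade mask + sapphire brooch + crystal orb + gold chalice + ruby pendant + silver idol + ancient tome hits 5125 at 56 lb.
All optima have 8 items.

8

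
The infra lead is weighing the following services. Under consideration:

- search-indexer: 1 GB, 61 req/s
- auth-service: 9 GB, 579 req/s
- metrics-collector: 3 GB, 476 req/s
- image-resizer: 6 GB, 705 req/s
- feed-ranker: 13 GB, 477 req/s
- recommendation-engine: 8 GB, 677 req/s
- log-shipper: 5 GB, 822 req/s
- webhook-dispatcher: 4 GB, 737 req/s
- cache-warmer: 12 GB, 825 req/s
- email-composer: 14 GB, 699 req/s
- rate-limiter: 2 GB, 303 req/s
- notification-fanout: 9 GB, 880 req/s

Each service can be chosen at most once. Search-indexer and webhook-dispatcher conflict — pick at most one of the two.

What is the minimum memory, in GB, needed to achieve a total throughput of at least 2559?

17

Look for the lowest-memory combination reaching 2559.
Taking image-resizer + log-shipper + webhook-dispatcher + rate-limiter gives 2567 (≥ 2559) for 17 GB.
Any bundle with less than 17 GB falls short of 2559.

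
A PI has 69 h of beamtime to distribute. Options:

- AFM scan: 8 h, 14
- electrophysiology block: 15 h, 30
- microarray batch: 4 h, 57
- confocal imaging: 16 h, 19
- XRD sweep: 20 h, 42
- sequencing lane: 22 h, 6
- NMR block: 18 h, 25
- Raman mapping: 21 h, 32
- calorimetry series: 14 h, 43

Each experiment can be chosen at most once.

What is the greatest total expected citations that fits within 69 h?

191

Ranking by ratio (expected citations/h): microarray batch 14.25, calorimetry series 3.07, XRD sweep 2.10.
Greedy by ratio would take AFM scan + electrophysiology block + microarray batch + XRD sweep + calorimetry series: 61 h used, total 186.
Dropping AFM scan frees 8 h; slotting in confocal imaging (16 h) lifts the total to 191 at 69 h.
Next best is AFM scan + microarray batch + XRD sweep + Raman mapping + calorimetry series at 188 (67 h) — short by 3.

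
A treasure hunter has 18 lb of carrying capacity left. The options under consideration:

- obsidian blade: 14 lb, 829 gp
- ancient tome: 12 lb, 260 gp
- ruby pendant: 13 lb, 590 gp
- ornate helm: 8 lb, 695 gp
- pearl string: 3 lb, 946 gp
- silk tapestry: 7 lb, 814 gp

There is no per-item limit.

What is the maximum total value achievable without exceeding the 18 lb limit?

Ranking by ratio (value/lb): pearl string 315.33, silk tapestry 116.29, ornate helm 86.88.
The ratio ordering already packs tightly: 6×pearl string, 18 lb, 5676.

5676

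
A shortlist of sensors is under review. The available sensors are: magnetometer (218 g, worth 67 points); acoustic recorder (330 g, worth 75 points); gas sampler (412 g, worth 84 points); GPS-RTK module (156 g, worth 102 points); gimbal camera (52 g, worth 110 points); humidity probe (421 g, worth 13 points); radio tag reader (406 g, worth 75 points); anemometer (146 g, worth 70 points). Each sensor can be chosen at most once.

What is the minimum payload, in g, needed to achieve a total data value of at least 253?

354

Need the lightest bundle worth ≥ 253.
GPS-RTK module + gimbal camera + anemometer reaches 282 using 354 g.
Any bundle with less than 354 g falls short of 253.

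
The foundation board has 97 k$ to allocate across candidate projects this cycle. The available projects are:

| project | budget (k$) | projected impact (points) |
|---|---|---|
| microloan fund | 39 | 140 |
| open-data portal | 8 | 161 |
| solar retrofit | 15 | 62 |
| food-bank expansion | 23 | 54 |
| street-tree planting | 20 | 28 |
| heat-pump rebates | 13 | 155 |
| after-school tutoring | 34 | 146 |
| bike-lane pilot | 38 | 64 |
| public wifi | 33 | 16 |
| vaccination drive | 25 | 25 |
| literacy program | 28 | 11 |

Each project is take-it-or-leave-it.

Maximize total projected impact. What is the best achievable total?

Taking the top-ratio projects first gives open-data portal + solar retrofit + food-bank expansion + heat-pump rebates + after-school tutoring for 578 (93 k$).
Dropping solar retrofit and food-bank expansion frees 38 k$; slotting in microloan fund (39 k$) lifts the total to 602 at 94 k$.
Every other selection either busts 97 k$ or fails to beat 602.

602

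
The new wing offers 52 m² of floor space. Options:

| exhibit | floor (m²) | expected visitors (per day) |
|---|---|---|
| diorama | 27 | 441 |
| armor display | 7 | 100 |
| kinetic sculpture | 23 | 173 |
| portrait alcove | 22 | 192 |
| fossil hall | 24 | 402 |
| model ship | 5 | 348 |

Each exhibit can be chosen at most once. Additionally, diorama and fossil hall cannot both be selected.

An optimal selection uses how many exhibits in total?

3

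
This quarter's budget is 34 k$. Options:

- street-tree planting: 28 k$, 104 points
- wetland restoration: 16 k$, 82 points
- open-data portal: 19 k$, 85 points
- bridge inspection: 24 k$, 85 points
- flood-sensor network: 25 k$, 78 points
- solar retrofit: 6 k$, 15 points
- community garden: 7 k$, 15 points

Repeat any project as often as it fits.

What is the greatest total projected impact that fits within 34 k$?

Best packing: 2×wetland restoration — 32 k$, 164 total.
No other feasible combination exceeds 164.

164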